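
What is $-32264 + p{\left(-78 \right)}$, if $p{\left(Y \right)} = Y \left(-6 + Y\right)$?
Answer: $-25712$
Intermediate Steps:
$-32264 + p{\left(-78 \right)} = -32264 - 78 \left(-6 - 78\right) = -32264 - -6552 = -32264 + 6552 = -25712$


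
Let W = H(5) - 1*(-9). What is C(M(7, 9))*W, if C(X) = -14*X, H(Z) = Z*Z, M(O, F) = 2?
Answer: -952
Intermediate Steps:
H(Z) = Z²
C(X) = -14*X
W = 34 (W = 5² - 1*(-9) = 25 + 9 = 34)
C(M(7, 9))*W = -14*2*34 = -28*34 = -952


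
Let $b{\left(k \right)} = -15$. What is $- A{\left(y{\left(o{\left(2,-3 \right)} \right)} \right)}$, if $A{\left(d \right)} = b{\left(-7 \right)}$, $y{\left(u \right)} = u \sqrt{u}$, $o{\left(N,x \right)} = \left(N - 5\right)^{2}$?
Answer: $15$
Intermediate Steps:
$o{\left(N,x \right)} = \left(-5 + N\right)^{2}$
$y{\left(u \right)} = u^{\frac{3}{2}}$
$A{\left(d \right)} = -15$
$- A{\left(y{\left(o{\left(2,-3 \right)} \right)} \right)} = \left(-1\right) \left(-15\right) = 15$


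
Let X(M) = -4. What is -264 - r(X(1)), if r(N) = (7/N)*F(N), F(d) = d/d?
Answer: -1049/4 ≈ -262.25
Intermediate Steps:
F(d) = 1
r(N) = 7/N (r(N) = (7/N)*1 = 7/N)
-264 - r(X(1)) = -264 - 7/(-4) = -264 - 7*(-1)/4 = -264 - 1*(-7/4) = -264 + 7/4 = -1049/4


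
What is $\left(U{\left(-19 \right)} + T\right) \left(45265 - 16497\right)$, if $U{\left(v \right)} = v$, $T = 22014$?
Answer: $632752160$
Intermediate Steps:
$\left(U{\left(-19 \right)} + T\right) \left(45265 - 16497\right) = \left(-19 + 22014\right) \left(45265 - 16497\right) = 21995 \cdot 28768 = 632752160$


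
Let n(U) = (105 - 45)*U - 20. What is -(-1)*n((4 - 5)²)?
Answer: 40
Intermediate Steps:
n(U) = -20 + 60*U (n(U) = 60*U - 20 = -20 + 60*U)
-(-1)*n((4 - 5)²) = -(-1)*(-20 + 60*(4 - 5)²) = -(-1)*(-20 + 60*(-1)²) = -(-1)*(-20 + 60*1) = -(-1)*(-20 + 60) = -(-1)*40 = -1*(-40) = 40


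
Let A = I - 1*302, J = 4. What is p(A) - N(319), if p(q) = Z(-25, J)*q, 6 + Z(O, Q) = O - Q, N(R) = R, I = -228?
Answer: 18231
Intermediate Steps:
A = -530 (A = -228 - 1*302 = -228 - 302 = -530)
Z(O, Q) = -6 + O - Q (Z(O, Q) = -6 + (O - Q) = -6 + O - Q)
p(q) = -35*q (p(q) = (-6 - 25 - 1*4)*q = (-6 - 25 - 4)*q = -35*q)
p(A) - N(319) = -35*(-530) - 1*319 = 18550 - 319 = 18231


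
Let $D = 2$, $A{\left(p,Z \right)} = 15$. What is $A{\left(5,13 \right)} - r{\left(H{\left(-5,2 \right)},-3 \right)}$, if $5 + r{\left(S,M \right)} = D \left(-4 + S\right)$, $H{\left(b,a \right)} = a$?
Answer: $24$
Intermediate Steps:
$r{\left(S,M \right)} = -13 + 2 S$ ($r{\left(S,M \right)} = -5 + 2 \left(-4 + S\right) = -5 + \left(-8 + 2 S\right) = -13 + 2 S$)
$A{\left(5,13 \right)} - r{\left(H{\left(-5,2 \right)},-3 \right)} = 15 - \left(-13 + 2 \cdot 2\right) = 15 - \left(-13 + 4\right) = 15 - -9 = 15 + 9 = 24$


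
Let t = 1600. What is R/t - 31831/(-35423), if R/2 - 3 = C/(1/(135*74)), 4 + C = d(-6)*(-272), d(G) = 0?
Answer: -1389932011/28338400 ≈ -49.048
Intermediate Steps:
C = -4 (C = -4 + 0*(-272) = -4 + 0 = -4)
R = -79914 (R = 6 + 2*(-4*135*74) = 6 + 2*(-4/(1/9990)) = 6 + 2*(-4/1/9990) = 6 + 2*(-4*9990) = 6 + 2*(-39960) = 6 - 79920 = -79914)
R/t - 31831/(-35423) = -79914/1600 - 31831/(-35423) = -79914*1/1600 - 31831*(-1/35423) = -39957/800 + 31831/35423 = -1389932011/28338400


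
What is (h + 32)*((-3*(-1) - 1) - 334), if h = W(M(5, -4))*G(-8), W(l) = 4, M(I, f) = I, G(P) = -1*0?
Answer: -10624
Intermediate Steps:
G(P) = 0
h = 0 (h = 4*0 = 0)
(h + 32)*((-3*(-1) - 1) - 334) = (0 + 32)*((-3*(-1) - 1) - 334) = 32*((3 - 1) - 334) = 32*(2 - 334) = 32*(-332) = -10624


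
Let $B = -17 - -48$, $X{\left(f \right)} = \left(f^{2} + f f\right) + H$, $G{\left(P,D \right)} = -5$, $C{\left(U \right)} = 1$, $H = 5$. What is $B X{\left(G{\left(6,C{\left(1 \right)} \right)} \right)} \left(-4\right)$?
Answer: $-6820$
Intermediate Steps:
$X{\left(f \right)} = 5 + 2 f^{2}$ ($X{\left(f \right)} = \left(f^{2} + f f\right) + 5 = \left(f^{2} + f^{2}\right) + 5 = 2 f^{2} + 5 = 5 + 2 f^{2}$)
$B = 31$ ($B = -17 + 48 = 31$)
$B X{\left(G{\left(6,C{\left(1 \right)} \right)} \right)} \left(-4\right) = 31 \left(5 + 2 \left(-5\right)^{2}\right) \left(-4\right) = 31 \left(5 + 2 \cdot 25\right) \left(-4\right) = 31 \left(5 + 50\right) \left(-4\right) = 31 \cdot 55 \left(-4\right) = 1705 \left(-4\right) = -6820$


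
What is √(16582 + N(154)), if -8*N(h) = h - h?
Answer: √16582 ≈ 128.77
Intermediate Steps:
N(h) = 0 (N(h) = -(h - h)/8 = -⅛*0 = 0)
√(16582 + N(154)) = √(16582 + 0) = √16582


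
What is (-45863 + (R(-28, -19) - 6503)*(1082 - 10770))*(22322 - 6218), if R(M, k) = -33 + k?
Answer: 1021943365608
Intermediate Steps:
(-45863 + (R(-28, -19) - 6503)*(1082 - 10770))*(22322 - 6218) = (-45863 + ((-33 - 19) - 6503)*(1082 - 10770))*(22322 - 6218) = (-45863 + (-52 - 6503)*(-9688))*16104 = (-45863 - 6555*(-9688))*16104 = (-45863 + 63504840)*16104 = 63458977*16104 = 1021943365608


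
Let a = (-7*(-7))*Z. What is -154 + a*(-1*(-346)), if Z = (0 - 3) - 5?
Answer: -135786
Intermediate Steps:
Z = -8 (Z = -3 - 5 = -8)
a = -392 (a = -7*(-7)*(-8) = 49*(-8) = -392)
-154 + a*(-1*(-346)) = -154 - (-392)*(-346) = -154 - 392*346 = -154 - 135632 = -135786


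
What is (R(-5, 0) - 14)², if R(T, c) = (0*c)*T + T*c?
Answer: 196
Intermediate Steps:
R(T, c) = T*c (R(T, c) = 0*T + T*c = 0 + T*c = T*c)
(R(-5, 0) - 14)² = (-5*0 - 14)² = (0 - 14)² = (-14)² = 196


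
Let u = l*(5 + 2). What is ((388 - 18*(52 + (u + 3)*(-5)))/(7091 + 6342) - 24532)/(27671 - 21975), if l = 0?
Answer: -164769317/38257184 ≈ -4.3069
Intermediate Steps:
u = 0 (u = 0*(5 + 2) = 0*7 = 0)
((388 - 18*(52 + (u + 3)*(-5)))/(7091 + 6342) - 24532)/(27671 - 21975) = ((388 - 18*(52 + (0 + 3)*(-5)))/(7091 + 6342) - 24532)/(27671 - 21975) = ((388 - 18*(52 + 3*(-5)))/13433 - 24532)/5696 = ((388 - 18*(52 - 15))*(1/13433) - 24532)*(1/5696) = ((388 - 18*37)*(1/13433) - 24532)*(1/5696) = ((388 - 666)*(1/13433) - 24532)*(1/5696) = (-278*1/13433 - 24532)*(1/5696) = (-278/13433 - 24532)*(1/5696) = -329538634/13433*1/5696 = -164769317/38257184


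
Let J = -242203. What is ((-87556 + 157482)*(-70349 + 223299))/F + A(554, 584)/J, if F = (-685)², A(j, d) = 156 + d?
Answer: 103616189842344/4545908107 ≈ 22793.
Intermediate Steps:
F = 469225
((-87556 + 157482)*(-70349 + 223299))/F + A(554, 584)/J = ((-87556 + 157482)*(-70349 + 223299))/469225 + (156 + 584)/(-242203) = (69926*152950)*(1/469225) + 740*(-1/242203) = 10695181700*(1/469225) - 740/242203 = 427807268/18769 - 740/242203 = 103616189842344/4545908107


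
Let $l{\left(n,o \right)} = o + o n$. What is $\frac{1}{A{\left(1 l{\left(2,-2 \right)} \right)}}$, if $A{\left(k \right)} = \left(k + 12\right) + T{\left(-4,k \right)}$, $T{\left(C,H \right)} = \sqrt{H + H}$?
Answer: $\frac{1}{8} - \frac{i \sqrt{3}}{24} \approx 0.125 - 0.072169 i$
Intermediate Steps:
$l{\left(n,o \right)} = o + n o$
$T{\left(C,H \right)} = \sqrt{2} \sqrt{H}$ ($T{\left(C,H \right)} = \sqrt{2 H} = \sqrt{2} \sqrt{H}$)
$A{\left(k \right)} = 12 + k + \sqrt{2} \sqrt{k}$ ($A{\left(k \right)} = \left(k + 12\right) + \sqrt{2} \sqrt{k} = \left(12 + k\right) + \sqrt{2} \sqrt{k} = 12 + k + \sqrt{2} \sqrt{k}$)
$\frac{1}{A{\left(1 l{\left(2,-2 \right)} \right)}} = \frac{1}{12 + 1 \left(- 2 \left(1 + 2\right)\right) + \sqrt{2} \sqrt{1 \left(- 2 \left(1 + 2\right)\right)}} = \frac{1}{12 + 1 \left(\left(-2\right) 3\right) + \sqrt{2} \sqrt{1 \left(\left(-2\right) 3\right)}} = \frac{1}{12 + 1 \left(-6\right) + \sqrt{2} \sqrt{1 \left(-6\right)}} = \frac{1}{12 - 6 + \sqrt{2} \sqrt{-6}} = \frac{1}{12 - 6 + \sqrt{2} i \sqrt{6}} = \frac{1}{12 - 6 + 2 i \sqrt{3}} = \frac{1}{6 + 2 i \sqrt{3}}$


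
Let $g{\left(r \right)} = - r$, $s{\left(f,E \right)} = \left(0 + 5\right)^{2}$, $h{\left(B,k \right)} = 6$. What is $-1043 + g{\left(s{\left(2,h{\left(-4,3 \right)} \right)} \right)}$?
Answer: $-1068$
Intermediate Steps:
$s{\left(f,E \right)} = 25$ ($s{\left(f,E \right)} = 5^{2} = 25$)
$-1043 + g{\left(s{\left(2,h{\left(-4,3 \right)} \right)} \right)} = -1043 - 25 = -1068$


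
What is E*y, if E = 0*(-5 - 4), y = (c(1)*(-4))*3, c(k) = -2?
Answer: 0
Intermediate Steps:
y = 24 (y = -2*(-4)*3 = 8*3 = 24)
E = 0 (E = 0*(-9) = 0)
E*y = 0*24 = 0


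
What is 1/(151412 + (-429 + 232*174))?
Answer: 1/191351 ≈ 5.2260e-6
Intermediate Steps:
1/(151412 + (-429 + 232*174)) = 1/(151412 + (-429 + 40368)) = 1/(151412 + 39939) = 1/191351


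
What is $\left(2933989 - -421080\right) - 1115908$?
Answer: $2239161$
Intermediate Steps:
$\left(2933989 - -421080\right) - 1115908 = \left(2933989 + 421080\right) - 1115908 = 3355069 - 1115908 = 2239161$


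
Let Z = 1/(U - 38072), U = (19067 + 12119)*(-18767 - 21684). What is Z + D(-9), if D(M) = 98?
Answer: 123631209883/1261542958 ≈ 98.000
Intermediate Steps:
U = -1261504886 (U = 31186*(-40451) = -1261504886)
Z = -1/1261542958 (Z = 1/(-1261504886 - 38072) = 1/(-1261542958) = -1/1261542958 ≈ -7.9268e-10)
Z + D(-9) = -1/1261542958 + 98 = 123631209883/1261542958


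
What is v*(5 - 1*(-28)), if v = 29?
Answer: 957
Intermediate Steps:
v*(5 - 1*(-28)) = 29*(5 - 1*(-28)) = 29*(5 + 28) = 29*33 = 957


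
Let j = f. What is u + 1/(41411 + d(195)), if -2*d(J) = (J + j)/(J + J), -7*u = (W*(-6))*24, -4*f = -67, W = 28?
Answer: 74420051568/129201473 ≈ 576.00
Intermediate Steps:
f = 67/4 (f = -¼*(-67) = 67/4 ≈ 16.750)
j = 67/4 ≈ 16.750
u = 576 (u = -28*(-6)*24/7 = -(-24)*24 = -⅐*(-4032) = 576)
d(J) = -(67/4 + J)/(4*J) (d(J) = -(J + 67/4)/(2*(J + J)) = -(67/4 + J)/(2*(2*J)) = -(67/4 + J)*1/(2*J)/2 = -(67/4 + J)/(4*J))
u + 1/(41411 + d(195)) = 576 + 1/(41411 + (1/16)*(-67 - 4*195)/195) = 576 + 1/(41411 + (1/16)*(1/195)*(-67 - 780)) = 576 + 1/(41411 + (1/16)*(1/195)*(-847)) = 576 + 1/(41411 - 847/3120) = 576 + 1/(129201473/3120) = 576 + 3120/129201473 = 74420051568/129201473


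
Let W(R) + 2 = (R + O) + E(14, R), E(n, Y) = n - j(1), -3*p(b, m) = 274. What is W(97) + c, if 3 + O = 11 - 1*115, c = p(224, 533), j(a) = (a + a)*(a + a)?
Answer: -280/3 ≈ -93.333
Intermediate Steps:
p(b, m) = -274/3 (p(b, m) = -⅓*274 = -274/3)
j(a) = 4*a² (j(a) = (2*a)*(2*a) = 4*a²)
c = -274/3 ≈ -91.333
E(n, Y) = -4 + n (E(n, Y) = n - 4*1² = n - 4 = -4 + n)
O = -107 (O = -3 + (11 - 1*115) = -3 + (11 - 115) = -3 - 104 = -107)
W(R) = -99 + R (W(R) = -2 + ((R - 107) + (-4 + 14)) = -2 + ((-107 + R) + 10) = -2 + (-97 + R) = -99 + R)
W(97) + c = (-99 + 97) - 274/3 = -2 - 274/3 = -280/3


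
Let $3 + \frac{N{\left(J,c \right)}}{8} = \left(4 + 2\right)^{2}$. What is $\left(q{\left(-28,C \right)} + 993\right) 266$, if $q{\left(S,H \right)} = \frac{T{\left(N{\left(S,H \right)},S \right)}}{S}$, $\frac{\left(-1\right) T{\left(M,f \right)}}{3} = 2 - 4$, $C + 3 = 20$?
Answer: $264081$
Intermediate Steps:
$C = 17$ ($C = -3 + 20 = 17$)
$N{\left(J,c \right)} = 264$ ($N{\left(J,c \right)} = -24 + 8 \left(4 + 2\right)^{2} = -24 + 8 \cdot 6^{2} = -24 + 8 \cdot 36 = -24 + 288 = 264$)
$T{\left(M,f \right)} = 6$ ($T{\left(M,f \right)} = - 3 \left(2 - 4\right) = \left(-3\right) \left(-2\right) = 6$)
$q{\left(S,H \right)} = \frac{6}{S}$
$\left(q{\left(-28,C \right)} + 993\right) 266 = \left(\frac{6}{-28} + 993\right) 266 = \left(6 \left(- \frac{1}{28}\right) + 993\right) 266 = \left(- \frac{3}{14} + 993\right) 266 = \frac{13899}{14} \cdot 266 = 264081$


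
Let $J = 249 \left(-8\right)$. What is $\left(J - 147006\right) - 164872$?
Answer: $-313870$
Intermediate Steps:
$J = -1992$
$\left(J - 147006\right) - 164872 = \left(-1992 - 147006\right) - 164872 = -148998 - 164872 = -313870$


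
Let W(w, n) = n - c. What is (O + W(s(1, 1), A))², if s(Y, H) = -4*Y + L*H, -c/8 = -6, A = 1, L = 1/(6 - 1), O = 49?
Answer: 4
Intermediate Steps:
L = ⅕ (L = 1/5 = ⅕ ≈ 0.20000)
c = 48 (c = -8*(-6) = 48)
s(Y, H) = -4*Y + H/5
W(w, n) = -48 + n (W(w, n) = n - 1*48 = n - 48 = -48 + n)
(O + W(s(1, 1), A))² = (49 + (-48 + 1))² = (49 - 47)² = 2² = 4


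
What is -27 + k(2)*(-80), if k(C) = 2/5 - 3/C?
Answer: 61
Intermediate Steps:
k(C) = ⅖ - 3/C (k(C) = 2*(⅕) - 3/C = ⅖ - 3/C)
-27 + k(2)*(-80) = -27 + (⅖ - 3/2)*(-80) = -27 - 11/10*(-80) = -27 + 88 = 61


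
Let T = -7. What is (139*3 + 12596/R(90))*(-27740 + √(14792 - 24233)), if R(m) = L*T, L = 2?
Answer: 93733460/7 - 10137*I*√1049/7 ≈ 1.339e+7 - 46903.0*I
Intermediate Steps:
R(m) = -14 (R(m) = 2*(-7) = -14)
(139*3 + 12596/R(90))*(-27740 + √(14792 - 24233)) = (139*3 + 12596/(-14))*(-27740 + √(14792 - 24233)) = (417 + 12596*(-1/14))*(-27740 + √(-9441)) = (417 - 6298/7)*(-27740 + 3*I*√1049) = -3379*(-27740 + 3*I*√1049)/7 = 93733460/7 - 10137*I*√1049/7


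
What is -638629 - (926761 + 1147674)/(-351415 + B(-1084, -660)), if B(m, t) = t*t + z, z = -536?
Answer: -53422751656/83649 ≈ -6.3865e+5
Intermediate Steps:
B(m, t) = -536 + t² (B(m, t) = t*t - 536 = t² - 536 = -536 + t²)
-638629 - (926761 + 1147674)/(-351415 + B(-1084, -660)) = -638629 - (926761 + 1147674)/(-351415 + (-536 + (-660)²)) = -638629 - 2074435/(-351415 + (-536 + 435600)) = -638629 - 2074435/(-351415 + 435064) = -638629 - 2074435/83649 = -53422751656/83649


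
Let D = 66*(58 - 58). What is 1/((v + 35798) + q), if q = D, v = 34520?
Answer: 1/70318 ≈ 1.4221e-5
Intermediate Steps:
D = 0 (D = 66*0 = 0)
q = 0
1/((v + 35798) + q) = 1/((34520 + 35798) + 0) = 1/(70318 + 0) = 1/70318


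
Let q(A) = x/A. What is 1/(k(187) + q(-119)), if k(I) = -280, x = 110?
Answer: -119/33430 ≈ -0.0035597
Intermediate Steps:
q(A) = 110/A
1/(k(187) + q(-119)) = 1/(-280 + 110/(-119)) = 1/(-280 + 110*(-1/119)) = 1/(-280 - 110/119) = 1/(-33430/119) = -119/33430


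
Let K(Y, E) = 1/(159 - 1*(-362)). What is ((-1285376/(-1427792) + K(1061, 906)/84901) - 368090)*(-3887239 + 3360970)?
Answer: 764638631425617324498753/3947257789777 ≈ 1.9371e+11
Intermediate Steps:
K(Y, E) = 1/521 (K(Y, E) = 1/(159 + 362) = 1/521)
((-1285376/(-1427792) + K(1061, 906)/84901) - 368090)*(-3887239 + 3360970) = ((-1285376/(-1427792) + (1/521)/84901) - 368090)*(-3887239 + 3360970) = ((-1285376*(-1/1427792) + (1/521)*(1/84901)) - 368090)*(-526269) = ((80336/89237 + 1/44233421) - 368090)*(-526269) = (3553536198693/3947257789777 - 368090)*(-526269) = -1452942566302817237/3947257789777*(-526269) = 764638631425617324498753/3947257789777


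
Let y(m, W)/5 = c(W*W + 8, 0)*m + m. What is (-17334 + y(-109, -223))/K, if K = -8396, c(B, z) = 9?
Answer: 5696/2099 ≈ 2.7137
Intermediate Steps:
y(m, W) = 50*m (y(m, W) = 5*(9*m + m) = 5*(10*m) = 50*m)
(-17334 + y(-109, -223))/K = (-17334 + 50*(-109))/(-8396) = (-17334 - 5450)*(-1/8396) = -22784*(-1/8396) = 5696/2099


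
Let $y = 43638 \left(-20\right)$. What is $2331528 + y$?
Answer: $1458768$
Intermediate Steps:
$y = -872760$
$2331528 + y = 2331528 - 872760 = 1458768$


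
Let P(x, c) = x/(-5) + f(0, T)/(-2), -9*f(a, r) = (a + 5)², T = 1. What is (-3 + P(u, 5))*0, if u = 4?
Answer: 0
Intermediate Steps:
f(a, r) = -(5 + a)²/9 (f(a, r) = -(a + 5)²/9 = -(5 + a)²/9)
P(x, c) = 25/18 - x/5 (P(x, c) = x/(-5) - (5 + 0)²/9/(-2) = x*(-⅕) - ⅑*5²*(-½) = -x/5 - ⅑*25*(-½) = -x/5 - 25/9*(-½) = -x/5 + 25/18 = 25/18 - x/5)
(-3 + P(u, 5))*0 = (-3 + (25/18 - ⅕*4))*0 = (-3 + (25/18 - ⅘))*0 = (-3 + 53/90)*0 = -217/90*0 = 0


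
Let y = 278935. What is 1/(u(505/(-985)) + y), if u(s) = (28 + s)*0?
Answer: 1/278935 ≈ 3.5851e-6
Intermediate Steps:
u(s) = 0
1/(u(505/(-985)) + y) = 1/(0 + 278935) = 1/278935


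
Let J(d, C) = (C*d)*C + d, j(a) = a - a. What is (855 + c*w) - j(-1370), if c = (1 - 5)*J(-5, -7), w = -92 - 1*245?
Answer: -336145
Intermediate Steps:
j(a) = 0
J(d, C) = d + d*C² (J(d, C) = d*C² + d = d + d*C²)
w = -337 (w = -92 - 245 = -337)
c = 1000 (c = (1 - 5)*(-5*(1 + (-7)²)) = -(-20)*(1 + 49) = -(-20)*50 = -4*(-250) = 1000)
(855 + c*w) - j(-1370) = (855 + 1000*(-337)) - 1*0 = (855 - 337000) + 0 = -336145 + 0 = -336145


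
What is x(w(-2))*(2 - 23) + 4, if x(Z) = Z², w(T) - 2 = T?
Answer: 4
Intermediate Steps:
w(T) = 2 + T
x(w(-2))*(2 - 23) + 4 = (2 - 2)²*(2 - 23) + 4 = 0²*(-21) + 4 = 0*(-21) + 4 = 0 + 4 = 4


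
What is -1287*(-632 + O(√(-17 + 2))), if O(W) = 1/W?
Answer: 813384 + 429*I*√15/5 ≈ 8.1338e+5 + 332.3*I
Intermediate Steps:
-1287*(-632 + O(√(-17 + 2))) = -1287*(-632 + 1/(√(-17 + 2))) = -1287*(-632 + 1/(√(-15))) = -1287*(-632 + 1/(I*√15)) = -1287*(-632 - I*√15/15) = 813384 + 429*I*√15/5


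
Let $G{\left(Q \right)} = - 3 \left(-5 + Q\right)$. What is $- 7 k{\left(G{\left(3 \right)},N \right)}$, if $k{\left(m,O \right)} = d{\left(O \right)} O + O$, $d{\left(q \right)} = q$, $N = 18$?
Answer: $-2394$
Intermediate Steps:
$G{\left(Q \right)} = 15 - 3 Q$
$k{\left(m,O \right)} = O + O^{2}$ ($k{\left(m,O \right)} = O O + O = O^{2} + O = O + O^{2}$)
$- 7 k{\left(G{\left(3 \right)},N \right)} = - 7 \cdot 18 \left(1 + 18\right) = - 7 \cdot 18 \cdot 19 = \left(-7\right) 342 = -2394$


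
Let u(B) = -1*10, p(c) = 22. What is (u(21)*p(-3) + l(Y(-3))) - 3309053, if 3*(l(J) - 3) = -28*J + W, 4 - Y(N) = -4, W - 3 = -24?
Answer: -9928055/3 ≈ -3.3094e+6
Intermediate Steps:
u(B) = -10
W = -21 (W = 3 - 24 = -21)
Y(N) = 8 (Y(N) = 4 - 1*(-4) = 4 + 4 = 8)
l(J) = -4 - 28*J/3 (l(J) = 3 + (-28*J - 21)/3 = 3 + (-21 - 28*J)/3 = 3 + (-7 - 28*J/3) = -4 - 28*J/3)
(u(21)*p(-3) + l(Y(-3))) - 3309053 = (-10*22 + (-4 - 28/3*8)) - 3309053 = (-220 + (-4 - 224/3)) - 3309053 = (-220 - 236/3) - 3309053 = -896/3 - 3309053 = -9928055/3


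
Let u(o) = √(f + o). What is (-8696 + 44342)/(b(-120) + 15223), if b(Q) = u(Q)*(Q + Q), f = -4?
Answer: 542639058/238882129 + 17110080*I*√31/238882129 ≈ 2.2716 + 0.39879*I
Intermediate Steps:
u(o) = √(-4 + o)
b(Q) = 2*Q*√(-4 + Q) (b(Q) = √(-4 + Q)*(Q + Q) = √(-4 + Q)*(2*Q) = 2*Q*√(-4 + Q))
(-8696 + 44342)/(b(-120) + 15223) = (-8696 + 44342)/(2*(-120)*√(-4 - 120) + 15223) = 35646/(2*(-120)*√(-124) + 15223) = 35646/(2*(-120)*(2*I*√31) + 15223) = 35646/(-480*I*√31 + 15223) = 35646/(15223 - 480*I*√31)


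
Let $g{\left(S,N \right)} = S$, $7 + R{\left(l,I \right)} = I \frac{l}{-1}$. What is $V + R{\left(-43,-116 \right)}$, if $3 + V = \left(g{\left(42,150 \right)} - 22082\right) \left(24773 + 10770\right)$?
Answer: $-783372718$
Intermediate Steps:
$R{\left(l,I \right)} = -7 - I l$ ($R{\left(l,I \right)} = -7 + I \frac{l}{-1} = -7 + I l \left(-1\right) = -7 + I \left(- l\right) = -7 - I l$)
$V = -783367723$ ($V = -3 + \left(42 - 22082\right) \left(24773 + 10770\right) = -3 - 783367720 = -783367723$)
$V + R{\left(-43,-116 \right)} = -783367723 - \left(7 - -4988\right) = -783367723 - 4995 = -783372718$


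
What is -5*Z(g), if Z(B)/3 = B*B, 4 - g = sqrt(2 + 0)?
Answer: -270 + 120*sqrt(2) ≈ -100.29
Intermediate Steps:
g = 4 - sqrt(2) (g = 4 - sqrt(2 + 0) = 4 - sqrt(2) ≈ 2.5858)
Z(B) = 3*B**2 (Z(B) = 3*(B*B) = 3*B**2)
-5*Z(g) = -15*(4 - sqrt(2))**2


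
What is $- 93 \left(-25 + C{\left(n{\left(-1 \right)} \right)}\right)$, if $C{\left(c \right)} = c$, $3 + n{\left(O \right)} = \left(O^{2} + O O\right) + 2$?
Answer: $2232$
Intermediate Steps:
$n{\left(O \right)} = -1 + 2 O^{2}$ ($n{\left(O \right)} = -3 + \left(\left(O^{2} + O O\right) + 2\right) = -3 + \left(\left(O^{2} + O^{2}\right) + 2\right) = -3 + \left(2 O^{2} + 2\right) = -3 + \left(2 + 2 O^{2}\right) = -1 + 2 O^{2}$)
$- 93 \left(-25 + C{\left(n{\left(-1 \right)} \right)}\right) = - 93 \left(-25 - \left(1 - 2 \left(-1\right)^{2}\right)\right) = - 93 \left(-25 + \left(-1 + 2 \cdot 1\right)\right) = - 93 \left(-25 + \left(-1 + 2\right)\right) = - 93 \left(-25 + 1\right) = \left(-93\right) \left(-24\right) = 2232$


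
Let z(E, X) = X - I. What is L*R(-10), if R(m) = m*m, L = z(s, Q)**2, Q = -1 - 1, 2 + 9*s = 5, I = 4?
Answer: 3600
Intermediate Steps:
s = 1/3 (s = -2/9 + (1/9)*5 = -2/9 + 5/9 = 1/3 ≈ 0.33333)
Q = -2
z(E, X) = -4 + X (z(E, X) = X - 1*4 = X - 4 = -4 + X)
L = 36 (L = (-4 - 2)**2 = (-6)**2 = 36)
R(m) = m**2
L*R(-10) = 36*(-10)**2 = 36*100 = 3600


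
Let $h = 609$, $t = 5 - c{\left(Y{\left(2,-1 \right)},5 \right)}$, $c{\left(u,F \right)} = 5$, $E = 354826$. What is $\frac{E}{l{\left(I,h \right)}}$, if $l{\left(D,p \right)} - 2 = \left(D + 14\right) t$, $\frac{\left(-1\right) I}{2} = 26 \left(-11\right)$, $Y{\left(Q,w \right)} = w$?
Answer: $177413$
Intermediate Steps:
$t = 0$ ($t = 5 - 5 = 0$)
$I = 572$ ($I = - 2 \cdot 26 \left(-11\right) = \left(-2\right) \left(-286\right) = 572$)
$l{\left(D,p \right)} = 2$ ($l{\left(D,p \right)} = 2 + \left(D + 14\right) 0 = 2 + \left(14 + D\right) 0 = 2 + 0 = 2$)
$\frac{E}{l{\left(I,h \right)}} = \frac{354826}{2} = 354826 \cdot \frac{1}{2} = 177413$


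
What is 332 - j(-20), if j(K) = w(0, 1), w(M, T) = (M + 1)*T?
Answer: 331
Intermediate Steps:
w(M, T) = T*(1 + M) (w(M, T) = (1 + M)*T = T*(1 + M))
j(K) = 1 (j(K) = 1*(1 + 0) = 1*1 = 1)
332 - j(-20) = 332 - 1*1 = 332 - 1 = 331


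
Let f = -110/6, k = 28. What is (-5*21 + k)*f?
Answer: 4235/3 ≈ 1411.7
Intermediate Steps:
f = -55/3 (f = -110*⅙ = -55/3 ≈ -18.333)
(-5*21 + k)*f = (-5*21 + 28)*(-55/3) = (-105 + 28)*(-55/3) = -77*(-55/3) = 4235/3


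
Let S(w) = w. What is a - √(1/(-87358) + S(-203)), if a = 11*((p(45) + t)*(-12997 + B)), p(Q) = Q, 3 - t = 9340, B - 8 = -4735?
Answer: 1811605488 - 5*I*√61967135226/87358 ≈ 1.8116e+9 - 14.248*I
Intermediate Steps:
B = -4727 (B = 8 - 4735 = -4727)
t = -9337 (t = 3 - 1*9340 = 3 - 9340 = -9337)
a = 1811605488 (a = 11*((45 - 9337)*(-12997 - 4727)) = 11*(-9292*(-17724)) = 11*164691408 = 1811605488)
a - √(1/(-87358) + S(-203)) = 1811605488 - √(1/(-87358) - 203) = 1811605488 - √(-1/87358 - 203) = 1811605488 - √(-17733675/87358) = 1811605488 - 5*I*√61967135226/87358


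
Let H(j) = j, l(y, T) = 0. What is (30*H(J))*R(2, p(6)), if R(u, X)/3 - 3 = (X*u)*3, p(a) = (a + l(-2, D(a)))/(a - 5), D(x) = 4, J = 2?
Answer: 7020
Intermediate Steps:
p(a) = a/(-5 + a) (p(a) = (a + 0)/(a - 5) = a/(-5 + a))
R(u, X) = 9 + 9*X*u (R(u, X) = 9 + 3*((X*u)*3) = 9 + 3*(3*X*u) = 9 + 9*X*u)
(30*H(J))*R(2, p(6)) = (30*2)*(9 + 9*(6/(-5 + 6))*2) = 60*(9 + 9*(6/1)*2) = 60*(9 + 9*(6*1)*2) = 60*(9 + 9*6*2) = 60*(9 + 108) = 60*117 = 7020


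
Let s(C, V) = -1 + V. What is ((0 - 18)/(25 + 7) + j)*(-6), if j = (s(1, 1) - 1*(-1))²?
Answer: -21/8 ≈ -2.6250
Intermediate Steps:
j = 1 (j = ((-1 + 1) - 1*(-1))² = (0 + 1)² = 1² = 1)
((0 - 18)/(25 + 7) + j)*(-6) = ((0 - 18)/(25 + 7) + 1)*(-6) = (-18/32 + 1)*(-6) = (-18*1/32 + 1)*(-6) = (-9/16 + 1)*(-6) = (7/16)*(-6) = -21/8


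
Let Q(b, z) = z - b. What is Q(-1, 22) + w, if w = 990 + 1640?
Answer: 2653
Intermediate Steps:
w = 2630
Q(-1, 22) + w = (22 - 1*(-1)) + 2630 = (22 + 1) + 2630 = 23 + 2630 = 2653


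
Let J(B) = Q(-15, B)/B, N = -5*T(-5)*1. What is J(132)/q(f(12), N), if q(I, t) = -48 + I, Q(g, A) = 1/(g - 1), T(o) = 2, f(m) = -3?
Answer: 1/107712 ≈ 9.2840e-6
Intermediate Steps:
Q(g, A) = 1/(-1 + g)
N = -10 (N = -5*2*1 = -10*1 = -10)
J(B) = -1/(16*B) (J(B) = 1/((-1 - 15)*B) = 1/((-16)*B) = -1/(16*B))
J(132)/q(f(12), N) = (-1/16/132)/(-48 - 3) = -1/16*1/132/(-51) = -1/2112*(-1/51) = 1/107712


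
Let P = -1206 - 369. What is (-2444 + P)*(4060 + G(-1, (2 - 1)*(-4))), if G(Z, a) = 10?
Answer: -16357330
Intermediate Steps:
P = -1575
(-2444 + P)*(4060 + G(-1, (2 - 1)*(-4))) = (-2444 - 1575)*(4060 + 10) = -4019*4070 = -16357330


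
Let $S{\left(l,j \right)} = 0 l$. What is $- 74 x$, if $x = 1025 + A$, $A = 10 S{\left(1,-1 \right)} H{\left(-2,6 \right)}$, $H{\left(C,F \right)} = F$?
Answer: $-75850$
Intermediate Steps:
$S{\left(l,j \right)} = 0$
$A = 0$ ($A = 10 \cdot 0 \cdot 6 = 0 \cdot 6 = 0$)
$x = 1025$ ($x = 1025 + 0 = 1025$)
$- 74 x = \left(-74\right) 1025 = -75850$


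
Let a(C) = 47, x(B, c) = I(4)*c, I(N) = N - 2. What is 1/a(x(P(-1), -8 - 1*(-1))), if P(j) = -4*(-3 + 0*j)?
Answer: 1/47 ≈ 0.021277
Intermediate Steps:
I(N) = -2 + N
P(j) = 12 (P(j) = -4*(-3 + 0) = -4*(-3) = 12)
x(B, c) = 2*c (x(B, c) = (-2 + 4)*c = 2*c)
1/a(x(P(-1), -8 - 1*(-1))) = 1/47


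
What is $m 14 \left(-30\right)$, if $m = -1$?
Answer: $420$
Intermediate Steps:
$m 14 \left(-30\right) = \left(-1\right) 14 \left(-30\right) = \left(-14\right) \left(-30\right) = 420$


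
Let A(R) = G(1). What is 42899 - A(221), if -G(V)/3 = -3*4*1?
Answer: 42863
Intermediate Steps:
G(V) = 36 (G(V) = -3*(-3*4) = -(-36) = -3*(-12) = 36)
A(R) = 36
42899 - A(221) = 42899 - 1*36 = 42899 - 36 = 42863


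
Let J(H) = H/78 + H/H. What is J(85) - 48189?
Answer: -3758579/78 ≈ -48187.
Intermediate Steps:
J(H) = 1 + H/78 (J(H) = H*(1/78) + 1 = H/78 + 1 = 1 + H/78)
J(85) - 48189 = (1 + (1/78)*85) - 48189 = (1 + 85/78) - 48189 = 163/78 - 48189 = -3758579/78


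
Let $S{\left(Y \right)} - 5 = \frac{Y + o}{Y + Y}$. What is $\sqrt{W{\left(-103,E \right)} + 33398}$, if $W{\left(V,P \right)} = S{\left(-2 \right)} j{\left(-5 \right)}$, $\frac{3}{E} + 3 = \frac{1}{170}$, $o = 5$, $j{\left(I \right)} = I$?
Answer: $\frac{\sqrt{133507}}{2} \approx 182.69$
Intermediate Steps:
$E = - \frac{510}{509}$ ($E = \frac{3}{-3 + \frac{1}{170}} = \frac{3}{- \frac{509}{170}} = 3 \left(- \frac{170}{509}\right) = - \frac{510}{509} \approx -1.002$)
$S{\left(Y \right)} = 5 + \frac{5 + Y}{2 Y}$ ($S{\left(Y \right)} = 5 + \frac{Y + 5}{Y + Y} = 5 + \frac{5 + Y}{2 Y}$)
$W{\left(V,P \right)} = - \frac{85}{4}$ ($W{\left(V,P \right)} = \frac{5 + 11 \left(-2\right)}{2 \left(-2\right)} \left(-5\right) = \frac{1}{2} \left(- \frac{1}{2}\right) \left(5 - 22\right) \left(-5\right) = \frac{1}{2} \left(- \frac{1}{2}\right) \left(-17\right) \left(-5\right) = \frac{17}{4} \left(-5\right) = - \frac{85}{4}$)
$\sqrt{W{\left(-103,E \right)} + 33398} = \sqrt{- \frac{85}{4} + 33398} = \sqrt{\frac{133507}{4}} = \frac{\sqrt{133507}}{2}$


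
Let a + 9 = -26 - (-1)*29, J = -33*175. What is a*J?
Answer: 34650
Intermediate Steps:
J = -5775
a = -6 (a = -9 + (-26 - (-1)*29) = -9 + (-26 - 1*(-29)) = -9 + (-26 + 29) = -9 + 3 = -6)
a*J = -6*(-5775) = 34650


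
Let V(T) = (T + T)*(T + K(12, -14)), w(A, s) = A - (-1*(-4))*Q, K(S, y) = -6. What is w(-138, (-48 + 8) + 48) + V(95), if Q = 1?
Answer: 16768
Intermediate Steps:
w(A, s) = -4 + A (w(A, s) = A - (-1*(-4)) = A - 4 = -4 + A)
V(T) = 2*T*(-6 + T) (V(T) = (T + T)*(T - 6) = (2*T)*(-6 + T) = 2*T*(-6 + T))
w(-138, (-48 + 8) + 48) + V(95) = (-4 - 138) + 2*95*(-6 + 95) = -142 + 2*95*89 = -142 + 16910 = 16768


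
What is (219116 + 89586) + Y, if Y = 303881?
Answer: 612583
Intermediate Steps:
(219116 + 89586) + Y = (219116 + 89586) + 303881 = 308702 + 303881 = 612583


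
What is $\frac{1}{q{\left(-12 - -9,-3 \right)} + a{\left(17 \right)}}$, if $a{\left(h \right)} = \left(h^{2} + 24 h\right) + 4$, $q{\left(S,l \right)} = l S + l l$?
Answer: $\frac{1}{719} \approx 0.0013908$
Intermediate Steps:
$q{\left(S,l \right)} = l^{2} + S l$ ($q{\left(S,l \right)} = S l + l^{2} = l^{2} + S l$)
$a{\left(h \right)} = 4 + h^{2} + 24 h$
$\frac{1}{q{\left(-12 - -9,-3 \right)} + a{\left(17 \right)}} = \frac{1}{- 3 \left(\left(-12 - -9\right) - 3\right) + \left(4 + 17^{2} + 24 \cdot 17\right)} = \frac{1}{- 3 \left(\left(-12 + 9\right) - 3\right) + \left(4 + 289 + 408\right)} = \frac{1}{- 3 \left(-3 - 3\right) + 701} = \frac{1}{\left(-3\right) \left(-6\right) + 701} = \frac{1}{18 + 701} = \frac{1}{719}$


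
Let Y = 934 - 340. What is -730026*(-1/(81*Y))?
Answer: 1229/81 ≈ 15.173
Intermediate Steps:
Y = 594
-730026*(-1/(81*Y)) = -730026/(594*(-81)) = -730026/(-48114) = -730026*(-1/48114) = 1229/81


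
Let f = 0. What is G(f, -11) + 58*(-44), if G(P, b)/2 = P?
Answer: -2552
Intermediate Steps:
G(P, b) = 2*P
G(f, -11) + 58*(-44) = 2*0 + 58*(-44) = 0 - 2552 = -2552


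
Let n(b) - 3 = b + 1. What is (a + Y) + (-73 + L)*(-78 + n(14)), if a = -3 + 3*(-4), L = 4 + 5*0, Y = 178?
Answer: 4303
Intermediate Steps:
n(b) = 4 + b (n(b) = 3 + (b + 1) = 3 + (1 + b) = 4 + b)
L = 4 (L = 4 + 0 = 4)
a = -15 (a = -3 - 12 = -15)
(a + Y) + (-73 + L)*(-78 + n(14)) = (-15 + 178) + (-73 + 4)*(-78 + (4 + 14)) = 163 - 69*(-78 + 18) = 163 - 69*(-60) = 163 + 4140 = 4303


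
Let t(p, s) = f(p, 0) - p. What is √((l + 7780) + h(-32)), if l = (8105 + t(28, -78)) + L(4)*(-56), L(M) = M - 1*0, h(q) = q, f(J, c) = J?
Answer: √15629 ≈ 125.02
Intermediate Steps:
t(p, s) = 0 (t(p, s) = p - p = 0)
L(M) = M (L(M) = M + 0 = M)
l = 7881 (l = (8105 + 0) + 4*(-56) = 8105 - 224 = 7881)
√((l + 7780) + h(-32)) = √((7881 + 7780) - 32) = √(15661 - 32) = √15629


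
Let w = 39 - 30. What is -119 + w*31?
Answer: 160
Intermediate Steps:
w = 9
-119 + w*31 = -119 + 9*31 = -119 + 279 = 160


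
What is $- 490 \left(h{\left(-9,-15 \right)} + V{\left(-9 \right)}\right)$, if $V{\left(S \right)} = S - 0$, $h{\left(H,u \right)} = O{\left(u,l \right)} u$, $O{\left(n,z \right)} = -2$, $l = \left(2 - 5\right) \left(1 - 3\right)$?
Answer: $-10290$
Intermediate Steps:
$l = 6$ ($l = \left(-3\right) \left(-2\right) = 6$)
$h{\left(H,u \right)} = - 2 u$
$V{\left(S \right)} = S$ ($V{\left(S \right)} = S + 0 = S$)
$- 490 \left(h{\left(-9,-15 \right)} + V{\left(-9 \right)}\right) = - 490 \left(\left(-2\right) \left(-15\right) - 9\right) = - 490 \left(30 - 9\right) = \left(-490\right) 21 = -10290$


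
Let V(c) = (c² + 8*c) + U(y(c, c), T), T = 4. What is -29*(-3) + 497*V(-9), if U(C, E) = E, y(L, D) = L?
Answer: 6548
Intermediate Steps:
V(c) = 4 + c² + 8*c (V(c) = (c² + 8*c) + 4 = 4 + c² + 8*c)
-29*(-3) + 497*V(-9) = -29*(-3) + 497*(4 + (-9)² + 8*(-9)) = 87 + 497*(4 + 81 - 72) = 87 + 497*13 = 87 + 6461 = 6548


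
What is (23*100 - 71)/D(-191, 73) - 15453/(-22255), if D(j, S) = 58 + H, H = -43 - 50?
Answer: -9813108/155785 ≈ -62.991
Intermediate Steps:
H = -93
D(j, S) = -35 (D(j, S) = 58 - 93 = -35)
(23*100 - 71)/D(-191, 73) - 15453/(-22255) = (23*100 - 71)/(-35) - 15453/(-22255) = (2300 - 71)*(-1/35) - 15453*(-1/22255) = 2229*(-1/35) + 15453/22255 = -2229/35 + 15453/22255 = -9813108/155785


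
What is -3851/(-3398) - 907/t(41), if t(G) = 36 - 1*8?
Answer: -1487079/47572 ≈ -31.260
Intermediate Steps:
t(G) = 28 (t(G) = 36 - 8 = 28)
-3851/(-3398) - 907/t(41) = -3851/(-3398) - 907/28 = -3851*(-1/3398) - 907*1/28 = 3851/3398 - 907/28 = -1487079/47572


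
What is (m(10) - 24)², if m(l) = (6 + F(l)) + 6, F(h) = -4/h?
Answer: 3844/25 ≈ 153.76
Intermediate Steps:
m(l) = 12 - 4/l (m(l) = (6 - 4/l) + 6 = 12 - 4/l)
(m(10) - 24)² = ((12 - 4/10) - 24)² = ((12 - 4*⅒) - 24)² = ((12 - ⅖) - 24)² = (58/5 - 24)² = (-62/5)² = 3844/25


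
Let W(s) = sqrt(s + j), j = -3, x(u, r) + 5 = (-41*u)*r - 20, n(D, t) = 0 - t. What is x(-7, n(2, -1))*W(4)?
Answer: 262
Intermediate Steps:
n(D, t) = -t
x(u, r) = -25 - 41*r*u (x(u, r) = -5 + ((-41*u)*r - 20) = -5 + (-41*r*u - 20) = -5 + (-20 - 41*r*u) = -25 - 41*r*u)
W(s) = sqrt(-3 + s) (W(s) = sqrt(s - 3) = sqrt(-3 + s))
x(-7, n(2, -1))*W(4) = (-25 - 41*(-1*(-1))*(-7))*sqrt(-3 + 4) = (-25 - 41*1*(-7))*sqrt(1) = (-25 + 287)*1 = 262*1 = 262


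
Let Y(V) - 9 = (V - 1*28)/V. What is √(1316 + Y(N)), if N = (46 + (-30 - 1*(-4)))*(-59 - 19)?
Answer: √201687330/390 ≈ 36.415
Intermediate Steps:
N = -1560 (N = (46 + (-30 + 4))*(-78) = (46 - 26)*(-78) = 20*(-78) = -1560)
Y(V) = 9 + (-28 + V)/V (Y(V) = 9 + (V - 1*28)/V = 9 + (V - 28)/V = 9 + (-28 + V)/V)
√(1316 + Y(N)) = √(1316 + (10 - 28/(-1560))) = √(1316 + (10 - 28*(-1/1560))) = √(1316 + (10 + 7/390)) = √(1316 + 3907/390) = √(517147/390) = √201687330/390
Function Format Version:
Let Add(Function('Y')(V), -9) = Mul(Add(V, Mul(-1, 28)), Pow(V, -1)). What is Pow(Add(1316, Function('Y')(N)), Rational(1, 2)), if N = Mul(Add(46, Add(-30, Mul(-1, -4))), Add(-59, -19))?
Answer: Mul(Rational(1, 390), Pow(201687330, Rational(1, 2))) ≈ 36.415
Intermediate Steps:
N = -1560 (N = Mul(Add(46, Add(-30, 4)), -78) = Mul(Add(46, -26), -78) = Mul(20, -78) = -1560)
Function('Y')(V) = Add(9, Mul(Pow(V, -1), Add(-28, V))) (Function('Y')(V) = Add(9, Mul(Add(V, Mul(-1, 28)), Pow(V, -1))) = Add(9, Mul(Add(V, -28), Pow(V, -1))) = Add(9, Mul(Add(-28, V), Pow(V, -1))) = Add(9, Mul(Pow(V, -1), Add(-28, V))))
Pow(Add(1316, Function('Y')(N)), Rational(1, 2)) = Pow(Add(1316, Add(10, Mul(-28, Pow(-1560, -1)))), Rational(1, 2)) = Pow(Add(1316, Add(10, Mul(-28, Rational(-1, 1560)))), Rational(1, 2)) = Pow(Add(1316, Add(10, Rational(7, 390))), Rational(1, 2)) = Pow(Add(1316, Rational(3907, 390)), Rational(1, 2)) = Pow(Rational(517147, 390), Rational(1, 2)) = Mul(Rational(1, 390), Pow(201687330, Rational(1, 2)))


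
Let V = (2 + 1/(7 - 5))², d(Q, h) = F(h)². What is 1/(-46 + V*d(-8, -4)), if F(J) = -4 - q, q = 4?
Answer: 1/354 ≈ 0.0028249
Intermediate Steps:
F(J) = -8 (F(J) = -4 - 1*4 = -4 - 4 = -8)
d(Q, h) = 64 (d(Q, h) = (-8)² = 64)
V = 25/4 (V = (2 + 1/2)² = (2 + ½)² = (5/2)² = 25/4 ≈ 6.2500)
1/(-46 + V*d(-8, -4)) = 1/(-46 + (25/4)*64) = 1/(-46 + 400) = 1/354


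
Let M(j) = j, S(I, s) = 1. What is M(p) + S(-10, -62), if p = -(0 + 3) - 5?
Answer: -7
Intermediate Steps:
p = -8 (p = -1*3 - 5 = -3 - 5 = -8)
M(p) + S(-10, -62) = -8 + 1 = -7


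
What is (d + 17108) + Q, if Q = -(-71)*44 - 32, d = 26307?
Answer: 46507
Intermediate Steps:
Q = 3092 (Q = -71*(-44) - 32 = 3124 - 32 = 3092)
(d + 17108) + Q = (26307 + 17108) + 3092 = 43415 + 3092 = 46507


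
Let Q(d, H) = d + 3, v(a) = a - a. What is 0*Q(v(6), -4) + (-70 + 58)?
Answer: -12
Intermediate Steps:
v(a) = 0
Q(d, H) = 3 + d
0*Q(v(6), -4) + (-70 + 58) = 0*(3 + 0) + (-70 + 58) = 0*3 - 12 = 0 - 12 = -12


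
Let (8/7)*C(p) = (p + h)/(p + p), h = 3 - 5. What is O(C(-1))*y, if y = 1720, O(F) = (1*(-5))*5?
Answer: -43000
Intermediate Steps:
h = -2
C(p) = 7*(-2 + p)/(16*p) (C(p) = 7*((p - 2)/(p + p))/8 = 7*((-2 + p)/((2*p)))/8 = 7*((-2 + p)*(1/(2*p)))/8 = 7*((-2 + p)/(2*p))/8 = 7*(-2 + p)/(16*p))
O(F) = -25 (O(F) = -5*5 = -25)
O(C(-1))*y = -25*1720 = -43000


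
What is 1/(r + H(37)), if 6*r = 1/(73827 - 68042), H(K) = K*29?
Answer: 34710/37243831 ≈ 0.00093197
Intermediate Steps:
H(K) = 29*K
r = 1/34710 (r = 1/(6*(73827 - 68042)) = (⅙)/5785 = (⅙)*(1/5785) = 1/34710 ≈ 2.8810e-5)
1/(r + H(37)) = 1/(1/34710 + 29*37) = 1/(1/34710 + 1073) = 1/(37243831/34710) = 34710/37243831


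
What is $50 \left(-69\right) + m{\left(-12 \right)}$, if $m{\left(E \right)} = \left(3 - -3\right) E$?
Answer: $-3522$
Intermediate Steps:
$m{\left(E \right)} = 6 E$ ($m{\left(E \right)} = \left(3 + 3\right) E = 6 E$)
$50 \left(-69\right) + m{\left(-12 \right)} = 50 \left(-69\right) + 6 \left(-12\right) = -3450 - 72 = -3522$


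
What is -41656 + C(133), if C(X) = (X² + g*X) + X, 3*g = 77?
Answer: -61261/3 ≈ -20420.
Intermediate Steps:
g = 77/3 (g = (⅓)*77 = 77/3 ≈ 25.667)
C(X) = X² + 80*X/3 (C(X) = (X² + 77*X/3) + X = X² + 80*X/3)
-41656 + C(133) = -41656 + (⅓)*133*(80 + 3*133) = -41656 + (⅓)*133*(80 + 399) = -41656 + (⅓)*133*479 = -41656 + 63707/3 = -61261/3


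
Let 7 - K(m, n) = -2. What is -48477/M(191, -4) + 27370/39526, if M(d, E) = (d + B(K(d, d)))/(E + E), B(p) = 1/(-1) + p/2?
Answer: 15334138681/7687807 ≈ 1994.6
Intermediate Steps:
K(m, n) = 9 (K(m, n) = 7 - 1*(-2) = 7 + 2 = 9)
B(p) = -1 + p/2 (B(p) = 1*(-1) + p*(½) = -1 + p/2)
M(d, E) = (7/2 + d)/(2*E) (M(d, E) = (d + (-1 + (½)*9))/(E + E) = (d + (-1 + 9/2))/((2*E)) = (d + 7/2)*(1/(2*E)) = (7/2 + d)*(1/(2*E)) = (7/2 + d)/(2*E))
-48477/M(191, -4) + 27370/39526 = -48477*(-16/(7 + 2*191)) + 27370/39526 = -48477*(-16/(7 + 382)) + 27370*(1/39526) = -48477/((¼)*(-¼)*389) + 13685/19763 = -48477/(-389/16) + 13685/19763 = -48477*(-16/389) + 13685/19763 = 775632/389 + 13685/19763 = 15334138681/7687807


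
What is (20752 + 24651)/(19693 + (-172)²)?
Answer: 45403/49277 ≈ 0.92138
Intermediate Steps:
(20752 + 24651)/(19693 + (-172)²) = 45403/(19693 + 29584) = 45403/49277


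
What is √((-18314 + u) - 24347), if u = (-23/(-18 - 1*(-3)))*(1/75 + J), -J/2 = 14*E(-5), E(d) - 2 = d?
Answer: I*√239243510/75 ≈ 206.23*I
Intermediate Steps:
E(d) = 2 + d
J = 84 (J = -28*(2 - 5) = -28*(-3) = -2*(-42) = 84)
u = 144923/1125 (u = (-23/(-18 - 1*(-3)))*(1/75 + 84) = (-23/(-18 + 3))*(1/75 + 84) = -23/(-15)*(6301/75) = -23*(-1/15)*(6301/75) = (23/15)*(6301/75) = 144923/1125 ≈ 128.82)
√((-18314 + u) - 24347) = √((-18314 + 144923/1125) - 24347) = √(-20458327/1125 - 24347) = √(-47848702/1125) = I*√239243510/75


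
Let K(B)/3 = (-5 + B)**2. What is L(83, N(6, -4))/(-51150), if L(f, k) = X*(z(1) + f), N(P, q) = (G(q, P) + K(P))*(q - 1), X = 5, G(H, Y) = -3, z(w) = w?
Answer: -14/1705 ≈ -0.0082111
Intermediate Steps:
K(B) = 3*(-5 + B)**2
N(P, q) = (-1 + q)*(-3 + 3*(-5 + P)**2) (N(P, q) = (-3 + 3*(-5 + P)**2)*(q - 1) = (-3 + 3*(-5 + P)**2)*(-1 + q) = (-1 + q)*(-3 + 3*(-5 + P)**2))
L(f, k) = 5 + 5*f (L(f, k) = 5*(1 + f) = 5 + 5*f)
L(83, N(6, -4))/(-51150) = (5 + 5*83)/(-51150) = (5 + 415)*(-1/51150) = 420*(-1/51150) = -14/1705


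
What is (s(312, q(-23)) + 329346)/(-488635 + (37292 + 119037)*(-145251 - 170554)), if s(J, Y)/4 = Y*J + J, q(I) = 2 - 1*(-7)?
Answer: -56971/8228328080 ≈ -6.9238e-6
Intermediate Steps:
q(I) = 9 (q(I) = 2 + 7 = 9)
s(J, Y) = 4*J + 4*J*Y (s(J, Y) = 4*(Y*J + J) = 4*(J*Y + J) = 4*(J + J*Y) = 4*J + 4*J*Y)
(s(312, q(-23)) + 329346)/(-488635 + (37292 + 119037)*(-145251 - 170554)) = (4*312*(1 + 9) + 329346)/(-488635 + (37292 + 119037)*(-145251 - 170554)) = (4*312*10 + 329346)/(-488635 + 156329*(-315805)) = (12480 + 329346)/(-488635 - 49369479845) = 341826/(-49369968480) = 341826*(-1/49369968480) = -56971/8228328080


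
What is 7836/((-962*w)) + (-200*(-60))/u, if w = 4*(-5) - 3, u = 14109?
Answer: 62678354/52029289 ≈ 1.2047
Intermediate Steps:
w = -23 (w = -20 - 3 = -23)
7836/((-962*w)) + (-200*(-60))/u = 7836/((-962*(-23))) - 200*(-60)/14109 = 7836/22126 + 12000*(1/14109) = 7836*(1/22126) + 4000/4703 = 3918/11063 + 4000/4703 = 62678354/52029289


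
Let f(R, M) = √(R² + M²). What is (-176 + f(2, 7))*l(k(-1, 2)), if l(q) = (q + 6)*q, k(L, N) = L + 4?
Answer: -4752 + 27*√53 ≈ -4555.4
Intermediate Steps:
f(R, M) = √(M² + R²)
k(L, N) = 4 + L
l(q) = q*(6 + q) (l(q) = (6 + q)*q = q*(6 + q))
(-176 + f(2, 7))*l(k(-1, 2)) = (-176 + √(7² + 2²))*((4 - 1)*(6 + (4 - 1))) = (-176 + √(49 + 4))*(3*(6 + 3)) = (-176 + √53)*(3*9) = (-176 + √53)*27 = -4752 + 27*√53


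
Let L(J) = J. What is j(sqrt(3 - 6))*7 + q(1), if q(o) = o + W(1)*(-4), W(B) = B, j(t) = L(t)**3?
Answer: -3 - 21*I*sqrt(3) ≈ -3.0 - 36.373*I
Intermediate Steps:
j(t) = t**3
q(o) = -4 + o (q(o) = o + 1*(-4) = o - 4 = -4 + o)
j(sqrt(3 - 6))*7 + q(1) = (sqrt(3 - 6))**3*7 + (-4 + 1) = (sqrt(-3))**3*7 - 3 = (I*sqrt(3))**3*7 - 3 = -3*I*sqrt(3)*7 - 3 = -21*I*sqrt(3) - 3 = -3 - 21*I*sqrt(3)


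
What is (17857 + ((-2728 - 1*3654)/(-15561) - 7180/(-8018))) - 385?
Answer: 57371344924/3283371 ≈ 17473.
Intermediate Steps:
(17857 + ((-2728 - 1*3654)/(-15561) - 7180/(-8018))) - 385 = (17857 + ((-2728 - 3654)*(-1/15561) - 7180*(-1/8018))) - 385 = (17857 + (-6382*(-1/15561) + 3590/4009)) - 385 = (17857 + (6382/15561 + 3590/4009)) - 385 = (17857 + 4286812/3283371) - 385 = 58635442759/3283371 - 385 = 57371344924/3283371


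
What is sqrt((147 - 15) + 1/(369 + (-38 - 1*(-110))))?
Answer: sqrt(58213)/21 ≈ 11.489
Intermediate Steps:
sqrt((147 - 15) + 1/(369 + (-38 - 1*(-110)))) = sqrt(132 + 1/(369 + (-38 + 110))) = sqrt(132 + 1/(369 + 72)) = sqrt(132 + 1/441) = sqrt(58213/441) = sqrt(58213)/21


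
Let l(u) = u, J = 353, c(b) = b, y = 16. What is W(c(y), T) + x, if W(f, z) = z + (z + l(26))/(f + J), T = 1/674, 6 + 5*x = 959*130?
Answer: 15502387127/621765 ≈ 24933.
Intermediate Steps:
x = 124664/5 (x = -6/5 + (959*130)/5 = -6/5 + (1/5)*124670 = -6/5 + 24934 = 124664/5 ≈ 24933.)
T = 1/674 ≈ 0.0014837
W(f, z) = z + (26 + z)/(353 + f) (W(f, z) = z + (z + 26)/(f + 353) = z + (26 + z)/(353 + f))
W(c(y), T) + x = (26 + 354*(1/674) + 16*(1/674))/(353 + 16) + 124664/5 = (26 + 177/337 + 8/337)/369 + 124664/5 = (1/369)*(8947/337) + 124664/5 = 8947/124353 + 124664/5 = 15502387127/621765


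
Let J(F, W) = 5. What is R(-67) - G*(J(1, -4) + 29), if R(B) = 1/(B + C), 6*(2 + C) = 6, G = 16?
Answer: -36993/68 ≈ -544.01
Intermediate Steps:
C = -1 (C = -2 + (⅙)*6 = -2 + 1 = -1)
R(B) = 1/(-1 + B) (R(B) = 1/(B - 1) = 1/(-1 + B))
R(-67) - G*(J(1, -4) + 29) = 1/(-1 - 67) - 16*(5 + 29) = 1/(-68) - 16*34 = -1/68 - 1*544 = -1/68 - 544 = -36993/68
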